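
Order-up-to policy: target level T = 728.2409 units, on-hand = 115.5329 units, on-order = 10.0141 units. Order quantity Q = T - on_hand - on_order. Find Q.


Inventory position = OH + OO = 115.5329 + 10.0141 = 125.5470
Q = 728.2409 - 125.5470 = 602.6939

602.6939 units


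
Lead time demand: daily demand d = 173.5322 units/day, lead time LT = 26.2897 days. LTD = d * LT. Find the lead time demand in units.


LTD = 173.5322 * 26.2897 = 4562.1095

4562.1095 units


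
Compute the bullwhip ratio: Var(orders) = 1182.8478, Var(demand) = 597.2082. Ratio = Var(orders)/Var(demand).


BW = 1182.8478 / 597.2082 = 1.9806

1.9806


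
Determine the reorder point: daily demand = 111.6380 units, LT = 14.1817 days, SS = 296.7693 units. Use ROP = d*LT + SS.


d*LT = 111.6380 * 14.1817 = 1583.2166
ROP = 1583.2166 + 296.7693 = 1879.9859

1879.9859 units


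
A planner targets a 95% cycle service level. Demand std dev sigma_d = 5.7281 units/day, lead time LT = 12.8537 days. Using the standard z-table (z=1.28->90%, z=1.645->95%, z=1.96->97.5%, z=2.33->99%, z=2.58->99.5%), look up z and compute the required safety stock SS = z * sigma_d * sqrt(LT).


From the table, SL = 95% corresponds to z = 1.645
sqrt(LT) = sqrt(12.8537) = 3.5852
SS = 1.645 * 5.7281 * 3.5852 = 33.7824

33.7824 units


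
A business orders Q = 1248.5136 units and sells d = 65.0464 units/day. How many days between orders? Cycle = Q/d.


Cycle = 1248.5136 / 65.0464 = 19.1942

19.1942 days


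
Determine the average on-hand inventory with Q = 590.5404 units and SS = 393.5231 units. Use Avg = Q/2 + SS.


Q/2 = 295.2702
Avg = 295.2702 + 393.5231 = 688.7933

688.7933 units


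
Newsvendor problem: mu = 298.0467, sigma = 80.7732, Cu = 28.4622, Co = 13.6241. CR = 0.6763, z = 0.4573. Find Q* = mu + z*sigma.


CR = Cu/(Cu+Co) = 28.4622/(28.4622+13.6241) = 0.6763
z = 0.4573
Q* = 298.0467 + 0.4573 * 80.7732 = 334.9843

334.9843 units


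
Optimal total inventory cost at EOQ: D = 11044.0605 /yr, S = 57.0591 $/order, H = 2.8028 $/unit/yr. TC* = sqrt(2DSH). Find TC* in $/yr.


2*D*S*H = 3532448.1731
TC* = sqrt(3532448.1731) = 1879.4808

1879.4808 $/yr


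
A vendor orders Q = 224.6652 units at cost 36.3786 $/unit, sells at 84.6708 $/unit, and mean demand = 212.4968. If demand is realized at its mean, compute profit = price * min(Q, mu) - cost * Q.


Sales at mu = min(224.6652, 212.4968) = 212.4968
Revenue = 84.6708 * 212.4968 = 17992.2741
Total cost = 36.3786 * 224.6652 = 8173.0054
Profit = 17992.2741 - 8173.0054 = 9819.2686

9819.2686 $


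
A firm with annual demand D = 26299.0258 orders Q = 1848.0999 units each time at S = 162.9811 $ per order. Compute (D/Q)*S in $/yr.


Number of orders = D/Q = 14.2303
Cost = 14.2303 * 162.9811 = 2319.2708

2319.2708 $/yr


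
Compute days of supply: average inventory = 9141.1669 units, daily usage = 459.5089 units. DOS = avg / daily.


DOS = 9141.1669 / 459.5089 = 19.8933

19.8933 days


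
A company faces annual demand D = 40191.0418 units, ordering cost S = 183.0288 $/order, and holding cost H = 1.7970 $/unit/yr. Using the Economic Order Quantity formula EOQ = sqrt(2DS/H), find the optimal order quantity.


2*D*S = 2 * 40191.0418 * 183.0288 = 14712236.3028
2*D*S/H = 8187109.7957
EOQ = sqrt(8187109.7957) = 2861.3126

2861.3126 units


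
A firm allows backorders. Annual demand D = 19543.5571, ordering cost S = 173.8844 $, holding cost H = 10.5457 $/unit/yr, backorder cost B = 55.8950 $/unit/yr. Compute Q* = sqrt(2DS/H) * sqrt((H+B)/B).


sqrt(2DS/H) = 802.8038
sqrt((H+B)/B) = 1.0903
Q* = 802.8038 * 1.0903 = 875.2659

875.2659 units


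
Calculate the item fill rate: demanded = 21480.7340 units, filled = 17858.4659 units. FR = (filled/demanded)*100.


FR = 17858.4659 / 21480.7340 * 100 = 83.1371

83.1371%


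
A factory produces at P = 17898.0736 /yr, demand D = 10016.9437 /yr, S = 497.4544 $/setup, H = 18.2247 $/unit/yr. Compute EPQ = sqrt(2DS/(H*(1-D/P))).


1 - D/P = 1 - 0.5597 = 0.4403
H*(1-D/P) = 8.0250
2DS = 9965945.4362
EPQ = sqrt(1241869.3851) = 1114.3919

1114.3919 units


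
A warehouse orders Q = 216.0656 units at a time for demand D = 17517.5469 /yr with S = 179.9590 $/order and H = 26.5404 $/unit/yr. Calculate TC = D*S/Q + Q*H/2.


Ordering cost = D*S/Q = 14590.1996
Holding cost = Q*H/2 = 2867.2337
TC = 14590.1996 + 2867.2337 = 17457.4333

17457.4333 $/yr


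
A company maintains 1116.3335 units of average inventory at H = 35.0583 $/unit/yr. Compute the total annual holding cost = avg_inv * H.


Cost = 1116.3335 * 35.0583 = 39136.7547

39136.7547 $/yr


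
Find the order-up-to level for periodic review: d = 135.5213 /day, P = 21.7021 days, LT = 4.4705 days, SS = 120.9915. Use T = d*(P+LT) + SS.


P + LT = 26.1726
d*(P+LT) = 135.5213 * 26.1726 = 3546.9448
T = 3546.9448 + 120.9915 = 3667.9363

3667.9363 units


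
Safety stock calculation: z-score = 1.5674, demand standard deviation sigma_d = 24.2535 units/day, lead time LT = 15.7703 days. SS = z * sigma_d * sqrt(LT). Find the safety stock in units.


sqrt(LT) = sqrt(15.7703) = 3.9712
SS = 1.5674 * 24.2535 * 3.9712 = 150.9643

150.9643 units


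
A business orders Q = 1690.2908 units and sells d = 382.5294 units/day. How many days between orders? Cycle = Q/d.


Cycle = 1690.2908 / 382.5294 = 4.4187

4.4187 days


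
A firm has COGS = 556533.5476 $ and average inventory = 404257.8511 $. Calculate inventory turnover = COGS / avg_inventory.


Turnover = 556533.5476 / 404257.8511 = 1.3767

1.3767


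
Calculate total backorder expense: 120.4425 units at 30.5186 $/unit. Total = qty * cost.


Total = 120.4425 * 30.5186 = 3675.7365

3675.7365 $


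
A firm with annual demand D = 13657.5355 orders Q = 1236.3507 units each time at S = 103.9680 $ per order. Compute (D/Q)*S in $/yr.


Number of orders = D/Q = 11.0467
Cost = 11.0467 * 103.9680 = 1148.4983

1148.4983 $/yr


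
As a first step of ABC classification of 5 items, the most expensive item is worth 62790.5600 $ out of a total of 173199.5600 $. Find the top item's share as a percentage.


Top item = 62790.5600
Total = 173199.5600
Percentage = 62790.5600 / 173199.5600 * 100 = 36.2533

36.2533%


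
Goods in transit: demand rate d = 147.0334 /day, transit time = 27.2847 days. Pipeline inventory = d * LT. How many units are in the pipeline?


Pipeline = 147.0334 * 27.2847 = 4011.7622

4011.7622 units


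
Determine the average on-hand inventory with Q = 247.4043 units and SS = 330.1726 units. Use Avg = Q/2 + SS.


Q/2 = 123.7022
Avg = 123.7022 + 330.1726 = 453.8748

453.8748 units


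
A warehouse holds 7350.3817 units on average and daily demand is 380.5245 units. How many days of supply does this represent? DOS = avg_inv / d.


DOS = 7350.3817 / 380.5245 = 19.3164

19.3164 days


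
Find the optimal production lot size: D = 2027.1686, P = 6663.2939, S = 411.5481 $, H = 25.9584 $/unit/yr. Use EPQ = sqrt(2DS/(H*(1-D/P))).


1 - D/P = 1 - 0.3042 = 0.6958
H*(1-D/P) = 18.0611
2DS = 1668554.7714
EPQ = sqrt(92383.9125) = 303.9472

303.9472 units


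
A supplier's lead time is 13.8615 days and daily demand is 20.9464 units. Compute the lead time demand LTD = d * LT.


LTD = 20.9464 * 13.8615 = 290.3485

290.3485 units


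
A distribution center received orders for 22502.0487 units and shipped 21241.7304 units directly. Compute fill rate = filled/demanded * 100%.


FR = 21241.7304 / 22502.0487 * 100 = 94.3991

94.3991%


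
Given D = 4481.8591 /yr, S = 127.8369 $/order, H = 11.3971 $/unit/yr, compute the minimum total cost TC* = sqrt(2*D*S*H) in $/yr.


2*D*S*H = 13059867.9052
TC* = sqrt(13059867.9052) = 3613.8439

3613.8439 $/yr


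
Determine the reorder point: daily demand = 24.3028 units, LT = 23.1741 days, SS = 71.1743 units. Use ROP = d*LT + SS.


d*LT = 24.3028 * 23.1741 = 563.1955
ROP = 563.1955 + 71.1743 = 634.3698

634.3698 units


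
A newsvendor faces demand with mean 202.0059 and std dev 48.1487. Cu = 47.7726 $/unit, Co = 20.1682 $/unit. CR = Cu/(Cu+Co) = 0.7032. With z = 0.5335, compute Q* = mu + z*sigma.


CR = Cu/(Cu+Co) = 47.7726/(47.7726+20.1682) = 0.7032
z = 0.5335
Q* = 202.0059 + 0.5335 * 48.1487 = 227.6932

227.6932 units


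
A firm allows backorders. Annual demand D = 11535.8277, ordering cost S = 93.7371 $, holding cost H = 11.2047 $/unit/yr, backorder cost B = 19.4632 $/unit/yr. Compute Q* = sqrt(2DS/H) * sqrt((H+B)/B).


sqrt(2DS/H) = 439.3342
sqrt((H+B)/B) = 1.2553
Q* = 439.3342 * 1.2553 = 551.4802

551.4802 units


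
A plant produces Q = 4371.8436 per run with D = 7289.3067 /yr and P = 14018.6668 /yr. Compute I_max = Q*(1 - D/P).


D/P = 0.5200
1 - D/P = 0.4800
I_max = 4371.8436 * 0.4800 = 2098.6097

2098.6097 units


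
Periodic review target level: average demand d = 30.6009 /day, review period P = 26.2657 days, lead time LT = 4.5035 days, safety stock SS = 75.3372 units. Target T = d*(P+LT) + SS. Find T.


P + LT = 30.7692
d*(P+LT) = 30.6009 * 30.7692 = 941.5652
T = 941.5652 + 75.3372 = 1016.9024

1016.9024 units


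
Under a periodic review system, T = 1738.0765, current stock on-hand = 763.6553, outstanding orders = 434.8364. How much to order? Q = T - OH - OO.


Inventory position = OH + OO = 763.6553 + 434.8364 = 1198.4917
Q = 1738.0765 - 1198.4917 = 539.5848

539.5848 units


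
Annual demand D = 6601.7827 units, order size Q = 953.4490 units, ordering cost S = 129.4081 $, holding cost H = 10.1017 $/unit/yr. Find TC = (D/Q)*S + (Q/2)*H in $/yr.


Ordering cost = D*S/Q = 896.0355
Holding cost = Q*H/2 = 4815.7279
TC = 896.0355 + 4815.7279 = 5711.7634

5711.7634 $/yr


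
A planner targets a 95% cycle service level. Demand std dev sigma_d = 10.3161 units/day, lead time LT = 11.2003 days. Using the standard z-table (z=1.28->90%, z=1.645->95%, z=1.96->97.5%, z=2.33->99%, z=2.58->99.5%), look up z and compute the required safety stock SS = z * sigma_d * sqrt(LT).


From the table, SL = 95% corresponds to z = 1.645
sqrt(LT) = sqrt(11.2003) = 3.3467
SS = 1.645 * 10.3161 * 3.3467 = 56.7932

56.7932 units


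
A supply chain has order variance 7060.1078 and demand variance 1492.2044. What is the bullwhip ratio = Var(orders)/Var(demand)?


BW = 7060.1078 / 1492.2044 = 4.7313

4.7313


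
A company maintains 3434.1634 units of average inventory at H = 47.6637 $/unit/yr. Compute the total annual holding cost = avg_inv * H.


Cost = 3434.1634 * 47.6637 = 163684.9340

163684.9340 $/yr


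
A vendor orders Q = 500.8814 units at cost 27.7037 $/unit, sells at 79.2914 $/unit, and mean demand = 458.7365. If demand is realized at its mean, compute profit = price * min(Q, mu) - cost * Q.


Sales at mu = min(500.8814, 458.7365) = 458.7365
Revenue = 79.2914 * 458.7365 = 36373.8593
Total cost = 27.7037 * 500.8814 = 13876.2680
Profit = 36373.8593 - 13876.2680 = 22497.5913

22497.5913 $


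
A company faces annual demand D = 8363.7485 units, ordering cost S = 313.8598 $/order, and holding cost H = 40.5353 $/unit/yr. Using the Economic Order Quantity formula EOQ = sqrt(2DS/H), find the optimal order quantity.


2*D*S = 2 * 8363.7485 * 313.8598 = 5250088.8629
2*D*S/H = 129518.9344
EOQ = sqrt(129518.9344) = 359.8874

359.8874 units


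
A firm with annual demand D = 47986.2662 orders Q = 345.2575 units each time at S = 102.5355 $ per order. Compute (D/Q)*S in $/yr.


Number of orders = D/Q = 138.9869
Cost = 138.9869 * 102.5355 = 14251.0903

14251.0903 $/yr


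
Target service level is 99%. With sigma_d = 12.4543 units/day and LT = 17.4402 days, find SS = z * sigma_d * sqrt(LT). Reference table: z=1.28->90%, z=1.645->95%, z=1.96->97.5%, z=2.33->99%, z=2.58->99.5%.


From the table, SL = 99% corresponds to z = 2.33
sqrt(LT) = sqrt(17.4402) = 4.1761
SS = 2.33 * 12.4543 * 4.1761 = 121.1856

121.1856 units


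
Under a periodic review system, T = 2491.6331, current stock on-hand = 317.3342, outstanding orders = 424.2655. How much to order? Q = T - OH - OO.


Inventory position = OH + OO = 317.3342 + 424.2655 = 741.5997
Q = 2491.6331 - 741.5997 = 1750.0334

1750.0334 units


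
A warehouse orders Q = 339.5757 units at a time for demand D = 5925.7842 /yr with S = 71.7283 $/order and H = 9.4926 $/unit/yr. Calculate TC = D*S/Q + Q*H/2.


Ordering cost = D*S/Q = 1251.6986
Holding cost = Q*H/2 = 1611.7281
TC = 1251.6986 + 1611.7281 = 2863.4267

2863.4267 $/yr


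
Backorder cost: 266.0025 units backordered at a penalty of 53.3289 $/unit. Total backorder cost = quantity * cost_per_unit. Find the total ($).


Total = 266.0025 * 53.3289 = 14185.6207

14185.6207 $


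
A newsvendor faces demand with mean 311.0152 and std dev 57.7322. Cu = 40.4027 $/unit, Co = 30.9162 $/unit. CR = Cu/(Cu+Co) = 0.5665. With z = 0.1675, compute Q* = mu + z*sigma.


CR = Cu/(Cu+Co) = 40.4027/(40.4027+30.9162) = 0.5665
z = 0.1675
Q* = 311.0152 + 0.1675 * 57.7322 = 320.6853

320.6853 units


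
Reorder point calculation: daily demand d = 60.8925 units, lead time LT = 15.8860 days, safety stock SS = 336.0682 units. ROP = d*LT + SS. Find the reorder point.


d*LT = 60.8925 * 15.8860 = 967.3383
ROP = 967.3383 + 336.0682 = 1303.4065

1303.4065 units


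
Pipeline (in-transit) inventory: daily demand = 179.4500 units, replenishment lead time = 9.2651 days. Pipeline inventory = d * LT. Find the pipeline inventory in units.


Pipeline = 179.4500 * 9.2651 = 1662.6222

1662.6222 units


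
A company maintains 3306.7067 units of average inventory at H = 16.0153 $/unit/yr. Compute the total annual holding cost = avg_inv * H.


Cost = 3306.7067 * 16.0153 = 52957.8998

52957.8998 $/yr


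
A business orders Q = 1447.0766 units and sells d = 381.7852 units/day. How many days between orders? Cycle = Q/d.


Cycle = 1447.0766 / 381.7852 = 3.7903

3.7903 days


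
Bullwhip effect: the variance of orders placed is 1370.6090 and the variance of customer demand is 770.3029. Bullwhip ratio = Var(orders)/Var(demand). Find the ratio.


BW = 1370.6090 / 770.3029 = 1.7793

1.7793


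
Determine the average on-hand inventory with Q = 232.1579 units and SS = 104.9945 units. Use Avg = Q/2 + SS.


Q/2 = 116.0790
Avg = 116.0790 + 104.9945 = 221.0735

221.0735 units


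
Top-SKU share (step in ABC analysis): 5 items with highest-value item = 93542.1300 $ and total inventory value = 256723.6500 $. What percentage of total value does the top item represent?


Top item = 93542.1300
Total = 256723.6500
Percentage = 93542.1300 / 256723.6500 * 100 = 36.4369

36.4369%


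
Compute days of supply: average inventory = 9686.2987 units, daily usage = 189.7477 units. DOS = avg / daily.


DOS = 9686.2987 / 189.7477 = 51.0483

51.0483 days


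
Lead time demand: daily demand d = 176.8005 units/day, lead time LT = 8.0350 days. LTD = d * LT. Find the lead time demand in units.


LTD = 176.8005 * 8.0350 = 1420.5920

1420.5920 units


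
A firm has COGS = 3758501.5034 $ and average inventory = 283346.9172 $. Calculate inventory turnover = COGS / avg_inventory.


Turnover = 3758501.5034 / 283346.9172 = 13.2647

13.2647


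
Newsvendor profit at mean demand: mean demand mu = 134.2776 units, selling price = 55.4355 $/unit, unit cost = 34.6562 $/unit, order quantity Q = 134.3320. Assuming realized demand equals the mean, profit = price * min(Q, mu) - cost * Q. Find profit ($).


Sales at mu = min(134.3320, 134.2776) = 134.2776
Revenue = 55.4355 * 134.2776 = 7443.7459
Total cost = 34.6562 * 134.3320 = 4655.4367
Profit = 7443.7459 - 4655.4367 = 2788.3092

2788.3092 $


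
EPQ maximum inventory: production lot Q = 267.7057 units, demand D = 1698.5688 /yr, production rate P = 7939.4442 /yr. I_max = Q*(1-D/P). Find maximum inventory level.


D/P = 0.2139
1 - D/P = 0.7861
I_max = 267.7057 * 0.7861 = 210.4326

210.4326 units


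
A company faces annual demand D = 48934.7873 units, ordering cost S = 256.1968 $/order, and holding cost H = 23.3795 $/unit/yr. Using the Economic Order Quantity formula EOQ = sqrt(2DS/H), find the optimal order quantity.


2*D*S = 2 * 48934.7873 * 256.1968 = 25073871.8299
2*D*S/H = 1072472.5435
EOQ = sqrt(1072472.5435) = 1035.6025

1035.6025 units


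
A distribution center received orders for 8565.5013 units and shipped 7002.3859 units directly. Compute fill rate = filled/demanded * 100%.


FR = 7002.3859 / 8565.5013 * 100 = 81.7510

81.7510%


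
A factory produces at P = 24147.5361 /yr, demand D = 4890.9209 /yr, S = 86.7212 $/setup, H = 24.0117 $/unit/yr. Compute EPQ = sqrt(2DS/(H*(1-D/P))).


1 - D/P = 1 - 0.2025 = 0.7975
H*(1-D/P) = 19.1483
2DS = 848293.0591
EPQ = sqrt(44301.2394) = 210.4786

210.4786 units


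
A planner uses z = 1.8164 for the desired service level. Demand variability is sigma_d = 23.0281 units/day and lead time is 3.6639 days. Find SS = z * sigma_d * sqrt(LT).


sqrt(LT) = sqrt(3.6639) = 1.9141
SS = 1.8164 * 23.0281 * 1.9141 = 80.0648

80.0648 units


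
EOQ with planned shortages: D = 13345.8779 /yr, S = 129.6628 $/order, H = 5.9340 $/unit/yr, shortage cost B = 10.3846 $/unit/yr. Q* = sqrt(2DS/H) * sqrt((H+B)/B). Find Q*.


sqrt(2DS/H) = 763.6995
sqrt((H+B)/B) = 1.2536
Q* = 763.6995 * 1.2536 = 957.3463

957.3463 units


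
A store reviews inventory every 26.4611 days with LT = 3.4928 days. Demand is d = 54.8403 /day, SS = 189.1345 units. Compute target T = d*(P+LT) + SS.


P + LT = 29.9539
d*(P+LT) = 54.8403 * 29.9539 = 1642.6809
T = 1642.6809 + 189.1345 = 1831.8154

1831.8154 units


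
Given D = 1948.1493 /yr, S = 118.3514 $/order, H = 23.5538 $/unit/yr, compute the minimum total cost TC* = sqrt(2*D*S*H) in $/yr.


2*D*S*H = 10861420.1848
TC* = sqrt(10861420.1848) = 3295.6669

3295.6669 $/yr


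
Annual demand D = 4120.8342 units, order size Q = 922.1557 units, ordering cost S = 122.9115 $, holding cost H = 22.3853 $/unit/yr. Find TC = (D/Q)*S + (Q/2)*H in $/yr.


Ordering cost = D*S/Q = 549.2542
Holding cost = Q*H/2 = 10321.3660
TC = 549.2542 + 10321.3660 = 10870.6202

10870.6202 $/yr


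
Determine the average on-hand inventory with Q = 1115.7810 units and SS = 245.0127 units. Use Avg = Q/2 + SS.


Q/2 = 557.8905
Avg = 557.8905 + 245.0127 = 802.9032

802.9032 units


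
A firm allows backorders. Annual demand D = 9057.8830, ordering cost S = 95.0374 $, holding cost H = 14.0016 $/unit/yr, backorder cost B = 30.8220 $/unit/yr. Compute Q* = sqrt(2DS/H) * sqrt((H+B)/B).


sqrt(2DS/H) = 350.6605
sqrt((H+B)/B) = 1.2059
Q* = 350.6605 * 1.2059 = 422.8728

422.8728 units


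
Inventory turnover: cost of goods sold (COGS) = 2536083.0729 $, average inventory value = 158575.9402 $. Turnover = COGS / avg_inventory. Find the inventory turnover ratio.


Turnover = 2536083.0729 / 158575.9402 = 15.9929

15.9929


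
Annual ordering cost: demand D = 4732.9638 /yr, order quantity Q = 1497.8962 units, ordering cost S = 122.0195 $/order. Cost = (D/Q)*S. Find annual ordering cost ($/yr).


Number of orders = D/Q = 3.1597
Cost = 3.1597 * 122.0195 = 385.5500

385.5500 $/yr


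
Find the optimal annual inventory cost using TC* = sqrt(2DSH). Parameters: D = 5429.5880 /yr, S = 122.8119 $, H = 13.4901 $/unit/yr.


2*D*S*H = 17990883.5027
TC* = sqrt(17990883.5027) = 4241.5662

4241.5662 $/yr


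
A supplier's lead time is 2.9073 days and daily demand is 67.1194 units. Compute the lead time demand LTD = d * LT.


LTD = 67.1194 * 2.9073 = 195.1362

195.1362 units


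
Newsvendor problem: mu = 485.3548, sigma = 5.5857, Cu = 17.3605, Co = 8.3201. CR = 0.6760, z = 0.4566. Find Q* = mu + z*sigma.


CR = Cu/(Cu+Co) = 17.3605/(17.3605+8.3201) = 0.6760
z = 0.4566
Q* = 485.3548 + 0.4566 * 5.5857 = 487.9052

487.9052 units


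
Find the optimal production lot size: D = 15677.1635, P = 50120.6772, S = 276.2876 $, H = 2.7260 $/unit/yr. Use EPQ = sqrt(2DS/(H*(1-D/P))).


1 - D/P = 1 - 0.3128 = 0.6872
H*(1-D/P) = 1.8733
2DS = 8662811.7564
EPQ = sqrt(4624262.7976) = 2150.4099

2150.4099 units


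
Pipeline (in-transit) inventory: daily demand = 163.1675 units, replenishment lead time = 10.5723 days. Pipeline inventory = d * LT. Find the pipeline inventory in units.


Pipeline = 163.1675 * 10.5723 = 1725.0558

1725.0558 units


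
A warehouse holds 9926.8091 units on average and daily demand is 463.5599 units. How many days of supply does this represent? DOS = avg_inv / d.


DOS = 9926.8091 / 463.5599 = 21.4143

21.4143 days


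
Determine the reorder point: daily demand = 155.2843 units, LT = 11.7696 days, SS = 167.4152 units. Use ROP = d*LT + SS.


d*LT = 155.2843 * 11.7696 = 1827.6341
ROP = 1827.6341 + 167.4152 = 1995.0493

1995.0493 units


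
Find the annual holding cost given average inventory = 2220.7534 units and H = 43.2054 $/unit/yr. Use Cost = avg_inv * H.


Cost = 2220.7534 * 43.2054 = 95948.5389

95948.5389 $/yr


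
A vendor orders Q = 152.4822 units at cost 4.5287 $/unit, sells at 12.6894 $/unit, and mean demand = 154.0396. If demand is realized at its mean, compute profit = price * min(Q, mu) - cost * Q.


Sales at mu = min(152.4822, 154.0396) = 152.4822
Revenue = 12.6894 * 152.4822 = 1934.9076
Total cost = 4.5287 * 152.4822 = 690.5461
Profit = 1934.9076 - 690.5461 = 1244.3615

1244.3615 $


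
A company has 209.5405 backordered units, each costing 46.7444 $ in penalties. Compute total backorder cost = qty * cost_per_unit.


Total = 209.5405 * 46.7444 = 9794.8449

9794.8449 $


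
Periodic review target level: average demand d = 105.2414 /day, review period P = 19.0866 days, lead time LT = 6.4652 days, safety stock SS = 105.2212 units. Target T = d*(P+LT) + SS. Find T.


P + LT = 25.5518
d*(P+LT) = 105.2414 * 25.5518 = 2689.1072
T = 2689.1072 + 105.2212 = 2794.3284

2794.3284 units


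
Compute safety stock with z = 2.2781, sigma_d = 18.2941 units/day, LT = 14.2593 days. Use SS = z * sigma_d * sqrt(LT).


sqrt(LT) = sqrt(14.2593) = 3.7761
SS = 2.2781 * 18.2941 * 3.7761 = 157.3740

157.3740 units


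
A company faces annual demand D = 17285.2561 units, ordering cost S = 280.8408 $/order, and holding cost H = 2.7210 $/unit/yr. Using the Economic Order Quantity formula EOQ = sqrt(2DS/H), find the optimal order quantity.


2*D*S = 2 * 17285.2561 * 280.8408 = 9708810.3027
2*D*S/H = 3568103.7496
EOQ = sqrt(3568103.7496) = 1888.9425

1888.9425 units


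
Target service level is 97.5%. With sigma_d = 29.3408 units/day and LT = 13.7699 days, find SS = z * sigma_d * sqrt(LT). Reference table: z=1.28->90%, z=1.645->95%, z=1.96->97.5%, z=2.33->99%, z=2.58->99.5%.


From the table, SL = 97.5% corresponds to z = 1.96
sqrt(LT) = sqrt(13.7699) = 3.7108
SS = 1.96 * 29.3408 * 3.7108 = 213.3995

213.3995 units


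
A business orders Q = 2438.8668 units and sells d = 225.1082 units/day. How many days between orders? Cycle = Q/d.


Cycle = 2438.8668 / 225.1082 = 10.8342

10.8342 days


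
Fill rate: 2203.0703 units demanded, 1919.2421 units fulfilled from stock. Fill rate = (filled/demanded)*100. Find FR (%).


FR = 1919.2421 / 2203.0703 * 100 = 87.1167

87.1167%


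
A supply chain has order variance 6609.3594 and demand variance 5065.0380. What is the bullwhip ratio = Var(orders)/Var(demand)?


BW = 6609.3594 / 5065.0380 = 1.3049

1.3049


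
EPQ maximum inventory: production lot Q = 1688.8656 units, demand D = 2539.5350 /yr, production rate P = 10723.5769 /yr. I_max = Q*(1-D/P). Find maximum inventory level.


D/P = 0.2368
1 - D/P = 0.7632
I_max = 1688.8656 * 0.7632 = 1288.9120

1288.9120 units


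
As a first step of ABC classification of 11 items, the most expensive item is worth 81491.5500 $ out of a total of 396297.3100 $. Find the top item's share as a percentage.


Top item = 81491.5500
Total = 396297.3100
Percentage = 81491.5500 / 396297.3100 * 100 = 20.5632

20.5632%


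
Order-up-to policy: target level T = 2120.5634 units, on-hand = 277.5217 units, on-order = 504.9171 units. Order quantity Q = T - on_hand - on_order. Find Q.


Inventory position = OH + OO = 277.5217 + 504.9171 = 782.4388
Q = 2120.5634 - 782.4388 = 1338.1246

1338.1246 units


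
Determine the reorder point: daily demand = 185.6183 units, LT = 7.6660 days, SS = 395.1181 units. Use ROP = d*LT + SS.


d*LT = 185.6183 * 7.6660 = 1422.9499
ROP = 1422.9499 + 395.1181 = 1818.0680

1818.0680 units


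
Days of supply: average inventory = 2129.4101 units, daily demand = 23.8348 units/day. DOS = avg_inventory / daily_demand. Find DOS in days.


DOS = 2129.4101 / 23.8348 = 89.3404

89.3404 days


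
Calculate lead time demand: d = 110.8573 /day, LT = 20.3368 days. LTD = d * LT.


LTD = 110.8573 * 20.3368 = 2254.4827

2254.4827 units


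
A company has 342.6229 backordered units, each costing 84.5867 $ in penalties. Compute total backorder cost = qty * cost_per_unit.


Total = 342.6229 * 84.5867 = 28981.3405

28981.3405 $


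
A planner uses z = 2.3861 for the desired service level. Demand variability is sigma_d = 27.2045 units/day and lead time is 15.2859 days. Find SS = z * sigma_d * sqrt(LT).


sqrt(LT) = sqrt(15.2859) = 3.9097
SS = 2.3861 * 27.2045 * 3.9097 = 253.7902

253.7902 units


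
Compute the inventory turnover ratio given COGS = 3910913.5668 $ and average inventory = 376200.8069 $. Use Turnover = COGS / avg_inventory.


Turnover = 3910913.5668 / 376200.8069 = 10.3958

10.3958


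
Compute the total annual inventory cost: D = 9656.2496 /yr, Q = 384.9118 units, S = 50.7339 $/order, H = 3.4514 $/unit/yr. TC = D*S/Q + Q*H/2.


Ordering cost = D*S/Q = 1272.7570
Holding cost = Q*H/2 = 664.2423
TC = 1272.7570 + 664.2423 = 1936.9993

1936.9993 $/yr


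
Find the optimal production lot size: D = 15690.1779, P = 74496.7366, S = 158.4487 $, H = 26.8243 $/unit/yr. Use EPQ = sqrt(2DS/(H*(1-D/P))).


1 - D/P = 1 - 0.2106 = 0.7894
H*(1-D/P) = 21.1747
2DS = 4972176.5820
EPQ = sqrt(234817.0507) = 484.5793

484.5793 units


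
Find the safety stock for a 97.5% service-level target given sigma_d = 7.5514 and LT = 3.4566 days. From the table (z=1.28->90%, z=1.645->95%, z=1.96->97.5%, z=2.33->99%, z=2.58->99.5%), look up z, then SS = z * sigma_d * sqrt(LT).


From the table, SL = 97.5% corresponds to z = 1.96
sqrt(LT) = sqrt(3.4566) = 1.8592
SS = 1.96 * 7.5514 * 1.8592 = 27.5174

27.5174 units


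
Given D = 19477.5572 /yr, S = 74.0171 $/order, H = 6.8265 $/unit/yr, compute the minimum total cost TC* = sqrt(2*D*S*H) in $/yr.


2*D*S*H = 19683151.8986
TC* = sqrt(19683151.8986) = 4436.5698

4436.5698 $/yr


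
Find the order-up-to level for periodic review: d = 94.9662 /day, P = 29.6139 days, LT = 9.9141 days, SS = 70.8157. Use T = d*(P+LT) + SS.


P + LT = 39.5280
d*(P+LT) = 94.9662 * 39.5280 = 3753.8240
T = 3753.8240 + 70.8157 = 3824.6397

3824.6397 units


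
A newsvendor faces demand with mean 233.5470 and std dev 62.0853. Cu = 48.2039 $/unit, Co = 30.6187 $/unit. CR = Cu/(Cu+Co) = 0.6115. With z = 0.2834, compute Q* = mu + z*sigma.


CR = Cu/(Cu+Co) = 48.2039/(48.2039+30.6187) = 0.6115
z = 0.2834
Q* = 233.5470 + 0.2834 * 62.0853 = 251.1420

251.1420 units


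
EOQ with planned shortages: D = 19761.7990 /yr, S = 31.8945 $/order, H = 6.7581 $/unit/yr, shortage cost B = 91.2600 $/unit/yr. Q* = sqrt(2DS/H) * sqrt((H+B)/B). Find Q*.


sqrt(2DS/H) = 431.8907
sqrt((H+B)/B) = 1.0364
Q* = 431.8907 * 1.0364 = 447.5966

447.5966 units


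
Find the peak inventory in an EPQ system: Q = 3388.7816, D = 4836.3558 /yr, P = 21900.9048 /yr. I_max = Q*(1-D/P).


D/P = 0.2208
1 - D/P = 0.7792
I_max = 3388.7816 * 0.7792 = 2640.4402

2640.4402 units


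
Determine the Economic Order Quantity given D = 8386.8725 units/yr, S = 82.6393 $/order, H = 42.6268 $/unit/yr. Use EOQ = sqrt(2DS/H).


2*D*S = 2 * 8386.8725 * 82.6393 = 1386170.5452
2*D*S/H = 32518.7569
EOQ = sqrt(32518.7569) = 180.3296

180.3296 units


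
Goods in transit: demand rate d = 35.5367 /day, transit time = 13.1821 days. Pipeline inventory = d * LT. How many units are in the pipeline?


Pipeline = 35.5367 * 13.1821 = 468.4483

468.4483 units


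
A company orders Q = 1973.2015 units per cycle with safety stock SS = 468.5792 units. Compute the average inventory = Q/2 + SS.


Q/2 = 986.6007
Avg = 986.6007 + 468.5792 = 1455.1799

1455.1799 units


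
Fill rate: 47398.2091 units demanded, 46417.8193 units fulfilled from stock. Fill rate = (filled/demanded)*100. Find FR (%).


FR = 46417.8193 / 47398.2091 * 100 = 97.9316

97.9316%


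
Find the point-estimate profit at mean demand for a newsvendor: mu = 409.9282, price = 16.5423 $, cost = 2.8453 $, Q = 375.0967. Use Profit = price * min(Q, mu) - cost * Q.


Sales at mu = min(375.0967, 409.9282) = 375.0967
Revenue = 16.5423 * 375.0967 = 6204.9621
Total cost = 2.8453 * 375.0967 = 1067.2626
Profit = 6204.9621 - 1067.2626 = 5137.6995

5137.6995 $


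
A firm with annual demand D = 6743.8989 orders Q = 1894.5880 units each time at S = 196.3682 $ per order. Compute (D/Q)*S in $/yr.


Number of orders = D/Q = 3.5596
Cost = 3.5596 * 196.3682 = 698.9843

698.9843 $/yr


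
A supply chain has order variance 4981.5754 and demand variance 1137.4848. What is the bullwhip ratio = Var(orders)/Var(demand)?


BW = 4981.5754 / 1137.4848 = 4.3795

4.3795


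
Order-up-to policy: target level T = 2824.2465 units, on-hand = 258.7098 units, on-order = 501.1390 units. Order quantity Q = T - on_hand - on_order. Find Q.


Inventory position = OH + OO = 258.7098 + 501.1390 = 759.8488
Q = 2824.2465 - 759.8488 = 2064.3977

2064.3977 units


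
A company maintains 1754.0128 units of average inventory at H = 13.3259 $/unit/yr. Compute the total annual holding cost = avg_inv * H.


Cost = 1754.0128 * 13.3259 = 23373.7992

23373.7992 $/yr


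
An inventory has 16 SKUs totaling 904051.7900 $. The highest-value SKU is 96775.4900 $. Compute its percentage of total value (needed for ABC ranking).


Top item = 96775.4900
Total = 904051.7900
Percentage = 96775.4900 / 904051.7900 * 100 = 10.7046

10.7046%


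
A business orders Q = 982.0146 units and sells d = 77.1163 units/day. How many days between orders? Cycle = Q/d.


Cycle = 982.0146 / 77.1163 = 12.7342

12.7342 days


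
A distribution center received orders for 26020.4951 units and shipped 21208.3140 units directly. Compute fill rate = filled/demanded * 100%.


FR = 21208.3140 / 26020.4951 * 100 = 81.5062

81.5062%


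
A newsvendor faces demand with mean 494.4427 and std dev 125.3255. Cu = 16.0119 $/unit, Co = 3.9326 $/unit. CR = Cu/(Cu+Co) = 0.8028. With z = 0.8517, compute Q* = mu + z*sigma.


CR = Cu/(Cu+Co) = 16.0119/(16.0119+3.9326) = 0.8028
z = 0.8517
Q* = 494.4427 + 0.8517 * 125.3255 = 601.1824

601.1824 units


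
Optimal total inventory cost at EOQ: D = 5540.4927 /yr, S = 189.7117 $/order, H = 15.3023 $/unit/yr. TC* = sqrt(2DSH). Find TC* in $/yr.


2*D*S*H = 32168381.4849
TC* = sqrt(32168381.4849) = 5671.7177

5671.7177 $/yr


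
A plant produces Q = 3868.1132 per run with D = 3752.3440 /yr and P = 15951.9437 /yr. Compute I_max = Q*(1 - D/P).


D/P = 0.2352
1 - D/P = 0.7648
I_max = 3868.1132 * 0.7648 = 2958.2246

2958.2246 units


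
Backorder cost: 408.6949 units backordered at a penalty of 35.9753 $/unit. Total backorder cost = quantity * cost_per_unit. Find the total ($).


Total = 408.6949 * 35.9753 = 14702.9216

14702.9216 $


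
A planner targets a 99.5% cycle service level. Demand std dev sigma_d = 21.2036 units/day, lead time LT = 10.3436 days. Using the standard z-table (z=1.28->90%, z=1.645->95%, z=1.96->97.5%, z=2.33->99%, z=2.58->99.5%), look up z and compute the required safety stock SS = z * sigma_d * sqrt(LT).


From the table, SL = 99.5% corresponds to z = 2.58
sqrt(LT) = sqrt(10.3436) = 3.2161
SS = 2.58 * 21.2036 * 3.2161 = 175.9402

175.9402 units


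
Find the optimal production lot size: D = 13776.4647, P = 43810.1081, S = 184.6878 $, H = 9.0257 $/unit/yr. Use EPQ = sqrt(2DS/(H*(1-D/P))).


1 - D/P = 1 - 0.3145 = 0.6855
H*(1-D/P) = 6.1875
2DS = 5088689.9144
EPQ = sqrt(822415.7107) = 906.8714

906.8714 units


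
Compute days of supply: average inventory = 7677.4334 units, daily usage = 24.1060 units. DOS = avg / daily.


DOS = 7677.4334 / 24.1060 = 318.4864

318.4864 days


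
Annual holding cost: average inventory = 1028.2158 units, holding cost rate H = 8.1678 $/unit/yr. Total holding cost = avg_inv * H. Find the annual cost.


Cost = 1028.2158 * 8.1678 = 8398.2610

8398.2610 $/yr


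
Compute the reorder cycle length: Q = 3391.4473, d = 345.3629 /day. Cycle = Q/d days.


Cycle = 3391.4473 / 345.3629 = 9.8200

9.8200 days


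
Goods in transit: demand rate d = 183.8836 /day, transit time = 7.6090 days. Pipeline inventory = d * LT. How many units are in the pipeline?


Pipeline = 183.8836 * 7.6090 = 1399.1703

1399.1703 units


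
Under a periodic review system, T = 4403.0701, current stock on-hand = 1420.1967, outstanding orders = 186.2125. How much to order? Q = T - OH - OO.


Inventory position = OH + OO = 1420.1967 + 186.2125 = 1606.4092
Q = 4403.0701 - 1606.4092 = 2796.6609

2796.6609 units


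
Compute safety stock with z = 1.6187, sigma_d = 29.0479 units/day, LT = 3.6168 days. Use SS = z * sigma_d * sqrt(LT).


sqrt(LT) = sqrt(3.6168) = 1.9018
SS = 1.6187 * 29.0479 * 1.9018 = 89.4218

89.4218 units


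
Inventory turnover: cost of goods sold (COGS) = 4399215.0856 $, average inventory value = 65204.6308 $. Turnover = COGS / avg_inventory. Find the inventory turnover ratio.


Turnover = 4399215.0856 / 65204.6308 = 67.4678

67.4678


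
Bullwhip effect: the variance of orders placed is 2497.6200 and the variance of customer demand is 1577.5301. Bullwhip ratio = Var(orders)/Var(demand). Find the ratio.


BW = 2497.6200 / 1577.5301 = 1.5832

1.5832


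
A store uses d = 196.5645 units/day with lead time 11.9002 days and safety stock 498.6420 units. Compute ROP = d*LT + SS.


d*LT = 196.5645 * 11.9002 = 2339.1569
ROP = 2339.1569 + 498.6420 = 2837.7989

2837.7989 units


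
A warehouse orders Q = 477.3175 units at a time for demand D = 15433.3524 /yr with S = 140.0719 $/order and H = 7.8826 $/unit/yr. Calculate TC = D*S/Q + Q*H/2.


Ordering cost = D*S/Q = 4529.0168
Holding cost = Q*H/2 = 1881.2515
TC = 4529.0168 + 1881.2515 = 6410.2683

6410.2683 $/yr


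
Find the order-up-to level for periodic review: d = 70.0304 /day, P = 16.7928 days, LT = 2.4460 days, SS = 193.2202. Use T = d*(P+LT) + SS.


P + LT = 19.2388
d*(P+LT) = 70.0304 * 19.2388 = 1347.3009
T = 1347.3009 + 193.2202 = 1540.5211

1540.5211 units


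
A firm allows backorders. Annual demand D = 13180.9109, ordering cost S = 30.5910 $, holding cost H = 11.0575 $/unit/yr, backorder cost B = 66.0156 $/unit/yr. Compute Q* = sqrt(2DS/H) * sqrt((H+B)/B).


sqrt(2DS/H) = 270.0574
sqrt((H+B)/B) = 1.0805
Q* = 270.0574 * 1.0805 = 291.7993

291.7993 units


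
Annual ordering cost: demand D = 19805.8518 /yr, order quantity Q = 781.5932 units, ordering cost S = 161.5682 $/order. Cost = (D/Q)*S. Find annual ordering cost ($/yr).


Number of orders = D/Q = 25.3404
Cost = 25.3404 * 161.5682 = 4094.1961

4094.1961 $/yr


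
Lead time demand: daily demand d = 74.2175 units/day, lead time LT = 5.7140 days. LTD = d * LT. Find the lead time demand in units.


LTD = 74.2175 * 5.7140 = 424.0788

424.0788 units


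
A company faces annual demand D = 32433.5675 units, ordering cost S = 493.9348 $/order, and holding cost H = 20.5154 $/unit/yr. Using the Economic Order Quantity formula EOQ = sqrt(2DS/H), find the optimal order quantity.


2*D*S = 2 * 32433.5675 * 493.9348 = 32040135.3528
2*D*S/H = 1561760.2071
EOQ = sqrt(1561760.2071) = 1249.7040

1249.7040 units


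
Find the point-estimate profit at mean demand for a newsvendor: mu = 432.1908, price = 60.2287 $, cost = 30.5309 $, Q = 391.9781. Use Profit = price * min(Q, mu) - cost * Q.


Sales at mu = min(391.9781, 432.1908) = 391.9781
Revenue = 60.2287 * 391.9781 = 23608.3314
Total cost = 30.5309 * 391.9781 = 11967.4442
Profit = 23608.3314 - 11967.4442 = 11640.8872

11640.8872 $


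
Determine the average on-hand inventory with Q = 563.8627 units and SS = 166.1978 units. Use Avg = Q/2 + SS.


Q/2 = 281.9314
Avg = 281.9314 + 166.1978 = 448.1291

448.1291 units


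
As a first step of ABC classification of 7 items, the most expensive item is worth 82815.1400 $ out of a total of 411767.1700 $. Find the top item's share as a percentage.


Top item = 82815.1400
Total = 411767.1700
Percentage = 82815.1400 / 411767.1700 * 100 = 20.1121

20.1121%


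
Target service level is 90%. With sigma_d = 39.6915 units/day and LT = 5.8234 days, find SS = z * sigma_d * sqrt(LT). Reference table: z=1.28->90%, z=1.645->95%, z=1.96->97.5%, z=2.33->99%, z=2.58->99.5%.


From the table, SL = 90% corresponds to z = 1.28
sqrt(LT) = sqrt(5.8234) = 2.4132
SS = 1.28 * 39.6915 * 2.4132 = 122.6015

122.6015 units


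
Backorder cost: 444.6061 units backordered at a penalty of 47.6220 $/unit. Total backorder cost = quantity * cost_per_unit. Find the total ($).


Total = 444.6061 * 47.6220 = 21173.0317

21173.0317 $


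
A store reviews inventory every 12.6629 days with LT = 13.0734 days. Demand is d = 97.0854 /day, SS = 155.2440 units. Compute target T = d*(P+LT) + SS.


P + LT = 25.7363
d*(P+LT) = 97.0854 * 25.7363 = 2498.6190
T = 2498.6190 + 155.2440 = 2653.8630

2653.8630 units


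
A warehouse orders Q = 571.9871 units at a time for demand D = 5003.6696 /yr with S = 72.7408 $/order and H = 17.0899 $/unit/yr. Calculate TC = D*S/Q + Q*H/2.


Ordering cost = D*S/Q = 636.3272
Holding cost = Q*H/2 = 4887.6012
TC = 636.3272 + 4887.6012 = 5523.9283

5523.9283 $/yr


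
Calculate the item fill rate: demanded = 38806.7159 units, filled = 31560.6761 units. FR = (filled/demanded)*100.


FR = 31560.6761 / 38806.7159 * 100 = 81.3279

81.3279%


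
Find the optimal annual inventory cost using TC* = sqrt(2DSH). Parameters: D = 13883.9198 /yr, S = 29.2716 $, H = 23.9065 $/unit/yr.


2*D*S*H = 19431420.5970
TC* = sqrt(19431420.5970) = 4408.1085

4408.1085 $/yr


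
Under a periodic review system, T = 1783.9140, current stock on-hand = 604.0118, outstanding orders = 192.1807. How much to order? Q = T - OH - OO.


Inventory position = OH + OO = 604.0118 + 192.1807 = 796.1925
Q = 1783.9140 - 796.1925 = 987.7215

987.7215 units


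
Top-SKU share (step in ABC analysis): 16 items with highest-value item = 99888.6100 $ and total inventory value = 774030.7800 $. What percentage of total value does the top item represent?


Top item = 99888.6100
Total = 774030.7800
Percentage = 99888.6100 / 774030.7800 * 100 = 12.9050

12.9050%


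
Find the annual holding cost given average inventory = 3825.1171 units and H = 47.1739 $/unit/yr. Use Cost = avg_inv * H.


Cost = 3825.1171 * 47.1739 = 180445.6916

180445.6916 $/yr


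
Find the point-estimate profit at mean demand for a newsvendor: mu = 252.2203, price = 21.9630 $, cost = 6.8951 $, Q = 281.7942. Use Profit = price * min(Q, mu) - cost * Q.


Sales at mu = min(281.7942, 252.2203) = 252.2203
Revenue = 21.9630 * 252.2203 = 5539.5144
Total cost = 6.8951 * 281.7942 = 1942.9992
Profit = 5539.5144 - 1942.9992 = 3596.5153

3596.5153 $


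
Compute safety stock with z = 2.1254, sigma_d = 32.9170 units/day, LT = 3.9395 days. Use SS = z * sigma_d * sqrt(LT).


sqrt(LT) = sqrt(3.9395) = 1.9848
SS = 2.1254 * 32.9170 * 1.9848 = 138.8614

138.8614 units


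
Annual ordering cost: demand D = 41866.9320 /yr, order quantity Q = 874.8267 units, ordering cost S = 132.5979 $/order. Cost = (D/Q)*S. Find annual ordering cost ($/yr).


Number of orders = D/Q = 47.8574
Cost = 47.8574 * 132.5979 = 6345.7908

6345.7908 $/yr


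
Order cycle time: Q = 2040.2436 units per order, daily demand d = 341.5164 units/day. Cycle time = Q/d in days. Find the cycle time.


Cycle = 2040.2436 / 341.5164 = 5.9741

5.9741 days
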